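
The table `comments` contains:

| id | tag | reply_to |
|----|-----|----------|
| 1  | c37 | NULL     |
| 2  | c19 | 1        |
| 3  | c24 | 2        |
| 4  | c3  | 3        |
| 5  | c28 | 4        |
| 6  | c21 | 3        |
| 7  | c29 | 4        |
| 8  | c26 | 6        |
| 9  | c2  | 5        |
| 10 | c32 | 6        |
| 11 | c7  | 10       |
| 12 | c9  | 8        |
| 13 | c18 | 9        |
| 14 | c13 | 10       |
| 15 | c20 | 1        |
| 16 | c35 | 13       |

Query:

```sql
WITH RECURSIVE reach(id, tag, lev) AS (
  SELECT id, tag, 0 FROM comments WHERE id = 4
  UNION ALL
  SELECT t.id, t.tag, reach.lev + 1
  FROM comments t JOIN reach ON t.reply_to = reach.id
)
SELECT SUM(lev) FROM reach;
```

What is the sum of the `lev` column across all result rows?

11

Base: id=4 (c3) at lev 0.
Iteration 1: rows with reply_to in {4} -> c28 (id 5, lev 1), c29 (id 7, lev 1).
Iteration 2: rows with reply_to in {5,7} -> c2 (id 9, lev 2).
Iteration 3: rows with reply_to in {9} -> c18 (id 13, lev 3).
Iteration 4: rows with reply_to in {13} -> c35 (id 16, lev 4).
Iteration 5: no rows with reply_to in {16}; recursion stops.
SUM(lev) = 0 + 1 + 1 + 2 + 3 + 4 = 11.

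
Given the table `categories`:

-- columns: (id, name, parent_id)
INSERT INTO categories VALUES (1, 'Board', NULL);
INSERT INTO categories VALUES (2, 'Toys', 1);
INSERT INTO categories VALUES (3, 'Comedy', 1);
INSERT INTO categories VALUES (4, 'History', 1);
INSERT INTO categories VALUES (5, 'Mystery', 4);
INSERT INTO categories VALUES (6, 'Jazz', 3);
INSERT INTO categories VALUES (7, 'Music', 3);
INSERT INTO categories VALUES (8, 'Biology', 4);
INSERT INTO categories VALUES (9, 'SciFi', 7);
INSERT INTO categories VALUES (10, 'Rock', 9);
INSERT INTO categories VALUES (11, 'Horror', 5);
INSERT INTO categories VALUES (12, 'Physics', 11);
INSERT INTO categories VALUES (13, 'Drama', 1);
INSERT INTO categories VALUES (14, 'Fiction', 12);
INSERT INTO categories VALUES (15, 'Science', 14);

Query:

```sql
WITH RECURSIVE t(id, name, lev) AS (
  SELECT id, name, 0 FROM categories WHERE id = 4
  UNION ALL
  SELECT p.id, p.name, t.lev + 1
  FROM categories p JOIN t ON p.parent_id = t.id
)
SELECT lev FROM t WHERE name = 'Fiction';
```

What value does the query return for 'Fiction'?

Base: id=4 (History) at lev 0.
Iteration 1: rows with parent_id in {4} -> Mystery (id 5, lev 1), Biology (id 8, lev 1).
Iteration 2: rows with parent_id in {5,8} -> Horror (id 11, lev 2).
Iteration 3: rows with parent_id in {11} -> Physics (id 12, lev 3).
Iteration 4: rows with parent_id in {12} -> Fiction (id 14, lev 4).
Iteration 5: rows with parent_id in {14} -> Science (id 15, lev 5).
Iteration 6: no rows with parent_id in {15}; recursion stops.

4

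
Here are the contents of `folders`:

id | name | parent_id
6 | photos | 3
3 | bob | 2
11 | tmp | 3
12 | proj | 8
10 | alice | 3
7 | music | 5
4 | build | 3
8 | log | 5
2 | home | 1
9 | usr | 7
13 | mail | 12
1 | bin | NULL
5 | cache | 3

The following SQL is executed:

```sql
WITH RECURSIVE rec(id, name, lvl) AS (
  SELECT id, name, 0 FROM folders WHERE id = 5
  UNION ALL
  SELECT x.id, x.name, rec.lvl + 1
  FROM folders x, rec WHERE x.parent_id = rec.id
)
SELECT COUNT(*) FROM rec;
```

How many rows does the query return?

6

Base: id=5 (cache) at lvl 0.
Iteration 1: rows with parent_id in {5} -> music (id 7, lvl 1), log (id 8, lvl 1).
Iteration 2: rows with parent_id in {7,8} -> usr (id 9, lvl 2), proj (id 12, lvl 2).
Iteration 3: rows with parent_id in {9,12} -> mail (id 13, lvl 3).
Iteration 4: no rows with parent_id in {13}; recursion stops.
Total rows emitted: 6.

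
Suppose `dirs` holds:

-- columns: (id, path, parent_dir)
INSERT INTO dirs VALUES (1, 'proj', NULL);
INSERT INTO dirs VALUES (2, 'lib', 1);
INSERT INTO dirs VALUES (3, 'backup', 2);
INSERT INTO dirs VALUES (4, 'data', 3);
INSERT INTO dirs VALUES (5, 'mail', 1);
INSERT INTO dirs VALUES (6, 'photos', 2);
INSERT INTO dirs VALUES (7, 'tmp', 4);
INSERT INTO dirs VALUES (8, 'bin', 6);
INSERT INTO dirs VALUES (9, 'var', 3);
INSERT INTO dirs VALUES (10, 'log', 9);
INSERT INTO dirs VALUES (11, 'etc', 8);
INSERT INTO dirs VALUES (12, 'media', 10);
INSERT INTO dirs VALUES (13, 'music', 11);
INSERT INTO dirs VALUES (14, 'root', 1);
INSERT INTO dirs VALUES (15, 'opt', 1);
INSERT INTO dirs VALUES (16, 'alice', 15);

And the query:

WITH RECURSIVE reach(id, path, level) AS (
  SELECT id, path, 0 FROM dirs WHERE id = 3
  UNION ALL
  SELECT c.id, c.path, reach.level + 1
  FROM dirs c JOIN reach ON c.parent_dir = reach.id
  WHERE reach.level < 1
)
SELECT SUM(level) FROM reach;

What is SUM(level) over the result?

Base: id=3 (backup) at level 0.
Iteration 1: rows with parent_dir in {3} -> data (id 4, level 1), var (id 9, level 1).
Iteration 2: level < 1 fails for all current rows; recursion stops.
SUM(level) = 0 + 1 + 1 = 2.

2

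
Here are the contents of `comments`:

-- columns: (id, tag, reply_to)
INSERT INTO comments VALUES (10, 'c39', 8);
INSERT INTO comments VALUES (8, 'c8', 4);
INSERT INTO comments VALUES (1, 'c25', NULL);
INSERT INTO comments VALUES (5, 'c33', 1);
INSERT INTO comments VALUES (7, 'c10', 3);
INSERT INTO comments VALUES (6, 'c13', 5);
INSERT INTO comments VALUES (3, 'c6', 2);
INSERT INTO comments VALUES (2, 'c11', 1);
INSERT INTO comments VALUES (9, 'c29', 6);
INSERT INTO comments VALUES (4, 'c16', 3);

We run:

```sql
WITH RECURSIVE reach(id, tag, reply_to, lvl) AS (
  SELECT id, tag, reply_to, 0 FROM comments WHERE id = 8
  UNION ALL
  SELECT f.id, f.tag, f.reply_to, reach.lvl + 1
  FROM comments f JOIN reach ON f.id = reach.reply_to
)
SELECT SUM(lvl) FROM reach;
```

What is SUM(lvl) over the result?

10

Base: id=8 (c8), reply_to=4, lvl 0.
Iteration 1: join on id=4 -> c16 (id 4, reply_to=3, lvl 1).
Iteration 2: join on id=3 -> c6 (id 3, reply_to=2, lvl 2).
Iteration 3: join on id=2 -> c11 (id 2, reply_to=1, lvl 3).
Iteration 4: join on id=1 -> c25 (id 1, reply_to=NULL, lvl 4).
Iteration 5: reply_to is NULL; no match; recursion stops.
SUM(lvl) = 0 + 1 + 2 + 3 + 4 = 10.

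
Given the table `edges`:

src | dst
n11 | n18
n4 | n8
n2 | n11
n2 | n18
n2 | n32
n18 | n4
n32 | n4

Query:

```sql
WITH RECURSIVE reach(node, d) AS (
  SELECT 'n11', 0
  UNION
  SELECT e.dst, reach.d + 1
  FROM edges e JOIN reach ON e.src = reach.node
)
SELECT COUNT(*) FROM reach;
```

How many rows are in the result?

Base: (n11, d=0).
Iteration 1: edges from {n11} -> (n18, d=1).
Iteration 2: edges from {n18} -> (n4, d=2).
Iteration 3: edges from {n4} -> (n8, d=3).
Iteration 4: no outgoing edges from {n8}; recursion stops.
Total rows emitted: 4.

4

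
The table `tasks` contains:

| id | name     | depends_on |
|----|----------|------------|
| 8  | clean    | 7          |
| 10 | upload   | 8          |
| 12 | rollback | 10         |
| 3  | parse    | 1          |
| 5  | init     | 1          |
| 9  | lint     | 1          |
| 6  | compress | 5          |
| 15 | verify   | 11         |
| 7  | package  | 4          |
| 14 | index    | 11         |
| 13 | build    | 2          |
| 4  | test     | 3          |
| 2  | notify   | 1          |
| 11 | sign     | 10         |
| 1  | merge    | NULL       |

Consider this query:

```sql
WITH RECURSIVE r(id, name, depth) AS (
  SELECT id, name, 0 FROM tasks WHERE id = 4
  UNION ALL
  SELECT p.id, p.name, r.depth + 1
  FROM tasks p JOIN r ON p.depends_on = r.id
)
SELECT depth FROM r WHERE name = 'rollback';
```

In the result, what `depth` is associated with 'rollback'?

4

Base: id=4 (test) at depth 0.
Iteration 1: rows with depends_on in {4} -> package (id 7, depth 1).
Iteration 2: rows with depends_on in {7} -> clean (id 8, depth 2).
Iteration 3: rows with depends_on in {8} -> upload (id 10, depth 3).
Iteration 4: rows with depends_on in {10} -> sign (id 11, depth 4), rollback (id 12, depth 4).
Iteration 5: rows with depends_on in {11,12} -> index (id 14, depth 5), verify (id 15, depth 5).
Iteration 6: no rows with depends_on in {14,15}; recursion stops.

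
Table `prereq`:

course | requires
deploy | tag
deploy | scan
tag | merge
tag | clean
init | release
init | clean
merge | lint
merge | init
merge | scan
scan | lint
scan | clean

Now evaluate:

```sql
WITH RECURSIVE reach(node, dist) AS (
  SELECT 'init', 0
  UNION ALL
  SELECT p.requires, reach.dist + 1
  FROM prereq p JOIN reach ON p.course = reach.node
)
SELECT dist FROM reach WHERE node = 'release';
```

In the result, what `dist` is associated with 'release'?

Base: (init, dist=0).
Iteration 1: edges from {init} -> (clean, dist=1), (release, dist=1).
Iteration 2: no outgoing edges from {clean,release}; recursion stops.

1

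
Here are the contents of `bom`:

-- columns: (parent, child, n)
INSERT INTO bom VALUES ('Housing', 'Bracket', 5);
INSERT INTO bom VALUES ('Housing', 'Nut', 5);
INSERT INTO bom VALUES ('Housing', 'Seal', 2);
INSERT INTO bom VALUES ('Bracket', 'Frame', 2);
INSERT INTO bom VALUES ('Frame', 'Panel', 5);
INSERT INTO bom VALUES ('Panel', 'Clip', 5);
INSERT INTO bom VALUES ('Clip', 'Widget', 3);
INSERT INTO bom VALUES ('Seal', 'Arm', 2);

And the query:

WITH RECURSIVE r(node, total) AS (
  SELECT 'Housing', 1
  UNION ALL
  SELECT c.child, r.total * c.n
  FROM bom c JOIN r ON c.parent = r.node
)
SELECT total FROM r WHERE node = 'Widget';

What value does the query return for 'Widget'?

750

Base: (Housing, total=1).
Iteration 1: components of {Housing} -> Bracket = 1*5 = 5, Nut = 1*5 = 5, Seal = 1*2 = 2.
Iteration 2: components of {Bracket,Nut,Seal} -> Arm = 2*2 = 4, Frame = 5*2 = 10.
Iteration 3: components of {Arm,Frame} -> Panel = 10*5 = 50.
Iteration 4: components of {Panel} -> Clip = 50*5 = 250.
Iteration 5: components of {Clip} -> Widget = 250*3 = 750.
Iteration 6: no further components; recursion stops.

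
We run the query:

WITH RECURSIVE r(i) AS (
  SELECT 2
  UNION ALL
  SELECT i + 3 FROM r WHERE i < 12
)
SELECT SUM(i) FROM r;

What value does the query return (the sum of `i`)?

Base: i=2.
Iteration 1: 2 < 12 holds -> i = 2 + 3 = 5.
Iteration 2: 5 < 12 holds -> i = 5 + 3 = 8.
Iteration 3: 8 < 12 holds -> i = 8 + 3 = 11.
Iteration 4: 11 < 12 holds -> i = 11 + 3 = 14.
Iteration 5: 14 < 12 fails; recursion stops.
SUM(i) = 2 + 5 + 8 + 11 + 14 = 40.

40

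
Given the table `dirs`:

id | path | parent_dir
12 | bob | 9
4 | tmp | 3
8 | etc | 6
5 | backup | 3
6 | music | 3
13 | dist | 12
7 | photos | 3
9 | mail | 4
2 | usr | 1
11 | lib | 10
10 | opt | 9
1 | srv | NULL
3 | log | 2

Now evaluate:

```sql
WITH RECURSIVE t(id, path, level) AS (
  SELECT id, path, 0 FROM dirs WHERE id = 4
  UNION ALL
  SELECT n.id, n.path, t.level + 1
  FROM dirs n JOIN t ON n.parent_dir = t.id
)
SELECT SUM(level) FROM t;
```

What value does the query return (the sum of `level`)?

Base: id=4 (tmp) at level 0.
Iteration 1: rows with parent_dir in {4} -> mail (id 9, level 1).
Iteration 2: rows with parent_dir in {9} -> opt (id 10, level 2), bob (id 12, level 2).
Iteration 3: rows with parent_dir in {10,12} -> lib (id 11, level 3), dist (id 13, level 3).
Iteration 4: no rows with parent_dir in {11,13}; recursion stops.
SUM(level) = 0 + 1 + 2 + 2 + 3 + 3 = 11.

11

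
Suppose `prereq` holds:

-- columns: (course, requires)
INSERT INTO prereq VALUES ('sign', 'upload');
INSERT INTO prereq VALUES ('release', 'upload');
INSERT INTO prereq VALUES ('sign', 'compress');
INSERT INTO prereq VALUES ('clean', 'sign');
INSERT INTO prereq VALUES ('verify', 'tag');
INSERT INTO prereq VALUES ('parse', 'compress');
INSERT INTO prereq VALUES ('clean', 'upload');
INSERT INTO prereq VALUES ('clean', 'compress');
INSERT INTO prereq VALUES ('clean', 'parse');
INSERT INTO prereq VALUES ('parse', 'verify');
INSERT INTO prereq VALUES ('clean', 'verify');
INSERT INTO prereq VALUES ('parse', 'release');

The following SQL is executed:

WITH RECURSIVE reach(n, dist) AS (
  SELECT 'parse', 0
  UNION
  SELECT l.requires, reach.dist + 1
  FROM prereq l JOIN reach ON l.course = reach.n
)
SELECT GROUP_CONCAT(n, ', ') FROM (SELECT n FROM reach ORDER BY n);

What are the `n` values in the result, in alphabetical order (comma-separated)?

Base: (parse, dist=0).
Iteration 1: edges from {parse} -> (compress, dist=1), (release, dist=1), (verify, dist=1).
Iteration 2: edges from {compress,release,verify} -> (tag, dist=2), (upload, dist=2).
Iteration 3: no outgoing edges from {tag,upload}; recursion stops.

compress, parse, release, tag, upload, verify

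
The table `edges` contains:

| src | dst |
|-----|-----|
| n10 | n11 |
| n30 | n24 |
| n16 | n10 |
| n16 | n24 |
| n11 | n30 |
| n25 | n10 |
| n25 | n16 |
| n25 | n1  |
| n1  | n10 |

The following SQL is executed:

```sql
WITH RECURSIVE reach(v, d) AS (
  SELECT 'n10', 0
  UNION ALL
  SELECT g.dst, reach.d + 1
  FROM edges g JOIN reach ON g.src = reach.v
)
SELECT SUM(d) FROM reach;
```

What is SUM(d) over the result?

6

Base: (n10, d=0).
Iteration 1: edges from {n10} -> (n11, d=1).
Iteration 2: edges from {n11} -> (n30, d=2).
Iteration 3: edges from {n30} -> (n24, d=3).
Iteration 4: no outgoing edges from {n24}; recursion stops.
SUM(d) = 0 + 1 + 2 + 3 = 6.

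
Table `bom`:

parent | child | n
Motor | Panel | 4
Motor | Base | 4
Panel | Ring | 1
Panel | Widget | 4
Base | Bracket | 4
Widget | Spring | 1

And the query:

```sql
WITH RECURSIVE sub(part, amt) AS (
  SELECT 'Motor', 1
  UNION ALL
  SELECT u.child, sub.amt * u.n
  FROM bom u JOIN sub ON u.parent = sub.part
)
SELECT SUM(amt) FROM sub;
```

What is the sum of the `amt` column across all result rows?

61

Base: (Motor, amt=1).
Iteration 1: components of {Motor} -> Base = 1*4 = 4, Panel = 1*4 = 4.
Iteration 2: components of {Base,Panel} -> Bracket = 4*4 = 16, Ring = 4*1 = 4, Widget = 4*4 = 16.
Iteration 3: components of {Bracket,Ring,Widget} -> Spring = 16*1 = 16.
Iteration 4: no further components; recursion stops.
SUM(amt) = 1 + 4 + 4 + 4 + 16 + 16 + 16 = 61.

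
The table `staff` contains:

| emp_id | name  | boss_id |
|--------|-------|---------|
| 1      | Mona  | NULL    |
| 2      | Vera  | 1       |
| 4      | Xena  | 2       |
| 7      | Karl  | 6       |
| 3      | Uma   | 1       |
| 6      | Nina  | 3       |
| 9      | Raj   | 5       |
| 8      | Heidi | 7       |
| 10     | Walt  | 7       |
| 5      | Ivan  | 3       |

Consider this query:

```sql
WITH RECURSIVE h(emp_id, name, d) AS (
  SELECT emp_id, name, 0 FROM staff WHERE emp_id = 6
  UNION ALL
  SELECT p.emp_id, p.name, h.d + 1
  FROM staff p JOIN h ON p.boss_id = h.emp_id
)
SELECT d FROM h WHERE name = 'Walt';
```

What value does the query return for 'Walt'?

2

Base: emp_id=6 (Nina) at d 0.
Iteration 1: rows with boss_id in {6} -> Karl (id 7, d 1).
Iteration 2: rows with boss_id in {7} -> Heidi (id 8, d 2), Walt (id 10, d 2).
Iteration 3: no rows with boss_id in {8,10}; recursion stops.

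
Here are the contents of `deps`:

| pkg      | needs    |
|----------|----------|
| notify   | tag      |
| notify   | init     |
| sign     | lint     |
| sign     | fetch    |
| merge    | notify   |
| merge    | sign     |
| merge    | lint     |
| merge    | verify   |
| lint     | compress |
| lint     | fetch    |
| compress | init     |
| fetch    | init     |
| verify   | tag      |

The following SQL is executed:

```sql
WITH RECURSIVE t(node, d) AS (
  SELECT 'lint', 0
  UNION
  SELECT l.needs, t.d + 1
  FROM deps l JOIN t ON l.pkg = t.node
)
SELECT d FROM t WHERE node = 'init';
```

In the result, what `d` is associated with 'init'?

Base: (lint, d=0).
Iteration 1: edges from {lint} -> (compress, d=1), (fetch, d=1).
Iteration 2: edges from {compress,fetch} -> (init, d=2). [UNION drops 1 duplicate row(s)]
Iteration 3: no outgoing edges from {init}; recursion stops.

2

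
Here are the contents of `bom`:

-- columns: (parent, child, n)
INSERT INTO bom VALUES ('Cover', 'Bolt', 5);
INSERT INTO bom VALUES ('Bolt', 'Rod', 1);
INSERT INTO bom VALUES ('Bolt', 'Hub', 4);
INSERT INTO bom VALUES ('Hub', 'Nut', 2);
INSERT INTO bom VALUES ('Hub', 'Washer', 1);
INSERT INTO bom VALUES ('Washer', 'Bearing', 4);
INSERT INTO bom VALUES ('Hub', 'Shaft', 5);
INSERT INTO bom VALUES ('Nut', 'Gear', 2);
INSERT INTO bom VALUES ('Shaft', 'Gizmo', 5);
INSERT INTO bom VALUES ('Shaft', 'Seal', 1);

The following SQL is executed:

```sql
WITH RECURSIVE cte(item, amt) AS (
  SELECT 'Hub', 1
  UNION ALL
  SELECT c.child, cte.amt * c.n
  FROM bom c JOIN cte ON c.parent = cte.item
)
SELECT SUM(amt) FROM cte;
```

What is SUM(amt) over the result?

47

Base: (Hub, amt=1).
Iteration 1: components of {Hub} -> Nut = 1*2 = 2, Shaft = 1*5 = 5, Washer = 1*1 = 1.
Iteration 2: components of {Nut,Shaft,Washer} -> Bearing = 1*4 = 4, Gear = 2*2 = 4, Gizmo = 5*5 = 25, Seal = 5*1 = 5.
Iteration 3: no further components; recursion stops.
SUM(amt) = 1 + 2 + 1 + 5 + 4 + 4 + 25 + 5 = 47.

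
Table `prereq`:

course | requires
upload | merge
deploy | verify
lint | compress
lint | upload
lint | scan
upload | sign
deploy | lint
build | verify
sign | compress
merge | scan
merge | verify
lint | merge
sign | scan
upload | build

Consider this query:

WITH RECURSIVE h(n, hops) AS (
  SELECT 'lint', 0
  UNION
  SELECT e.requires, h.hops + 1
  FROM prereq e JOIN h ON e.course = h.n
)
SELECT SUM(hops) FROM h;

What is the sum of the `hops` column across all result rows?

23

Base: (lint, hops=0).
Iteration 1: edges from {lint} -> (compress, hops=1), (merge, hops=1), (scan, hops=1), (upload, hops=1).
Iteration 2: edges from {compress,merge,scan,upload} -> (build, hops=2), (merge, hops=2), (scan, hops=2), (sign, hops=2), (verify, hops=2).
Iteration 3: edges from {build,merge,scan,sign,verify} -> (compress, hops=3), (scan, hops=3), (verify, hops=3). [UNION drops 2 duplicate row(s)]
Iteration 4: no outgoing edges from {compress,scan,verify}; recursion stops.
SUM(hops) = 0 + 1 + 1 + 1 + 1 + 2 + 2 + 2 + 2 + 2 + 3 + 3 + 3 = 23.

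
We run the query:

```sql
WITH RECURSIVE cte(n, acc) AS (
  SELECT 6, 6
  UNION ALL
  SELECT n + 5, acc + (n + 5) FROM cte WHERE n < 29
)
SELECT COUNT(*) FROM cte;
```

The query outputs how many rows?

6

Base: n=6, acc=6.
Iteration 1: 6 < 29 holds -> n = 6 + 5 = 11, acc = 6 + 11 = 17.
Iteration 2: 11 < 29 holds -> n = 11 + 5 = 16, acc = 17 + 16 = 33.
Iteration 3: 16 < 29 holds -> n = 16 + 5 = 21, acc = 33 + 21 = 54.
Iteration 4: 21 < 29 holds -> n = 21 + 5 = 26, acc = 54 + 26 = 80.
Iteration 5: 26 < 29 holds -> n = 26 + 5 = 31, acc = 80 + 31 = 111.
Iteration 6: 31 < 29 fails; recursion stops.
Total rows emitted: 6.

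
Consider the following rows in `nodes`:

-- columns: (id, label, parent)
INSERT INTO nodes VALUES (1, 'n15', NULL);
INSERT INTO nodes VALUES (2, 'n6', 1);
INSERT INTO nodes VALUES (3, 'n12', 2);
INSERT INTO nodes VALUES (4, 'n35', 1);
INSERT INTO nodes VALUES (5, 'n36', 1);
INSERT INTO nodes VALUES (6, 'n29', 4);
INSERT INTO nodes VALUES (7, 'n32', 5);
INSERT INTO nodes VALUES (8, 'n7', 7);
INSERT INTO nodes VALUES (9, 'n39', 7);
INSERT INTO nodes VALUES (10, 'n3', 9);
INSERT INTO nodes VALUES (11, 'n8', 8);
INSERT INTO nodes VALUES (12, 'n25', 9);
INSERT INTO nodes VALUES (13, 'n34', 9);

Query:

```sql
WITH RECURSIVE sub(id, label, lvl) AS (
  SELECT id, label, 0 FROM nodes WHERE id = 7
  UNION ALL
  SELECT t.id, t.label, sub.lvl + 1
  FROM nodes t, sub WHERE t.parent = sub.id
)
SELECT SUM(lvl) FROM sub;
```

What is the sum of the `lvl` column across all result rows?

Base: id=7 (n32) at lvl 0.
Iteration 1: rows with parent in {7} -> n7 (id 8, lvl 1), n39 (id 9, lvl 1).
Iteration 2: rows with parent in {8,9} -> n3 (id 10, lvl 2), n8 (id 11, lvl 2), n25 (id 12, lvl 2), n34 (id 13, lvl 2).
Iteration 3: no rows with parent in {10,11,12,13}; recursion stops.
SUM(lvl) = 0 + 1 + 1 + 2 + 2 + 2 + 2 = 10.

10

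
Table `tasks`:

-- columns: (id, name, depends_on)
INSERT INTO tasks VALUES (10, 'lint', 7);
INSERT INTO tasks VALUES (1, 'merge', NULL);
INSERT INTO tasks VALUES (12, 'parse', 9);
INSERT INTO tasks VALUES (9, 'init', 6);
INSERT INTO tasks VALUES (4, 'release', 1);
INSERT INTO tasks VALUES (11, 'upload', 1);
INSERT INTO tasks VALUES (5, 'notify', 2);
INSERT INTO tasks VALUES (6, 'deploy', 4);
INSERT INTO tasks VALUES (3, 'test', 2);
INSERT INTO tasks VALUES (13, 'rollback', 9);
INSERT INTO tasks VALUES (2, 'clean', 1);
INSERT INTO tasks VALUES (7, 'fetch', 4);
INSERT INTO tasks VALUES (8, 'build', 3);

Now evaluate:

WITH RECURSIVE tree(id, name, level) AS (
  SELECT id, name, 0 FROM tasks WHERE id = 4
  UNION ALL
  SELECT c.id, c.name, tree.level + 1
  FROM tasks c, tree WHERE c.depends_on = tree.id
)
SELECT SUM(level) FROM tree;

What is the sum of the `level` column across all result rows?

12

Base: id=4 (release) at level 0.
Iteration 1: rows with depends_on in {4} -> deploy (id 6, level 1), fetch (id 7, level 1).
Iteration 2: rows with depends_on in {6,7} -> init (id 9, level 2), lint (id 10, level 2).
Iteration 3: rows with depends_on in {9,10} -> parse (id 12, level 3), rollback (id 13, level 3).
Iteration 4: no rows with depends_on in {12,13}; recursion stops.
SUM(level) = 0 + 1 + 1 + 2 + 2 + 3 + 3 = 12.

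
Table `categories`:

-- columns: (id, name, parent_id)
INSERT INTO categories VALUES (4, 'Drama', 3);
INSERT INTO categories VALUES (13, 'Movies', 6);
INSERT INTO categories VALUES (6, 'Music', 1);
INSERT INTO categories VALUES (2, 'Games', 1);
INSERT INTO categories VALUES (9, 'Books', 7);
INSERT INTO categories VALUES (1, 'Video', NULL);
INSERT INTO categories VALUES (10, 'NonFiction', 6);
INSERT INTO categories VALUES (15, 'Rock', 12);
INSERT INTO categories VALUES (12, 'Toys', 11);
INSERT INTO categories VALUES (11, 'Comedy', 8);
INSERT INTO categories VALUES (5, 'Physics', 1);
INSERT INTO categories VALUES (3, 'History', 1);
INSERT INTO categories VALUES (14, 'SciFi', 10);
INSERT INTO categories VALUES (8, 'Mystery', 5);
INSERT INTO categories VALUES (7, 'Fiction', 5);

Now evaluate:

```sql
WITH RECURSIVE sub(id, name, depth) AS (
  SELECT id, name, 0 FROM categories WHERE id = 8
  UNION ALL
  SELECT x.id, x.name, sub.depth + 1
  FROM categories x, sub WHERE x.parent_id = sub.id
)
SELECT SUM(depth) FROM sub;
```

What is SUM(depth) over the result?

6

Base: id=8 (Mystery) at depth 0.
Iteration 1: rows with parent_id in {8} -> Comedy (id 11, depth 1).
Iteration 2: rows with parent_id in {11} -> Toys (id 12, depth 2).
Iteration 3: rows with parent_id in {12} -> Rock (id 15, depth 3).
Iteration 4: no rows with parent_id in {15}; recursion stops.
SUM(depth) = 0 + 1 + 2 + 3 = 6.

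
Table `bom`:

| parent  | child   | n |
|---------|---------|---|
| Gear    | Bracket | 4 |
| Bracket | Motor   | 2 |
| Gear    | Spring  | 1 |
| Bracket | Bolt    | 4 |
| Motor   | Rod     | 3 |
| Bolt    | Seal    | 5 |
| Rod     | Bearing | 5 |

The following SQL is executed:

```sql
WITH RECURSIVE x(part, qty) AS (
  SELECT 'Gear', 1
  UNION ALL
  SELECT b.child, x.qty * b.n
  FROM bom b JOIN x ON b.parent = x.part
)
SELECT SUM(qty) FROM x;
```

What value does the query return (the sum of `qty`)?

Base: (Gear, qty=1).
Iteration 1: components of {Gear} -> Bracket = 1*4 = 4, Spring = 1*1 = 1.
Iteration 2: components of {Bracket,Spring} -> Bolt = 4*4 = 16, Motor = 4*2 = 8.
Iteration 3: components of {Bolt,Motor} -> Rod = 8*3 = 24, Seal = 16*5 = 80.
Iteration 4: components of {Rod,Seal} -> Bearing = 24*5 = 120.
Iteration 5: no further components; recursion stops.
SUM(qty) = 1 + 4 + 1 + 8 + 16 + 24 + 80 + 120 = 254.

254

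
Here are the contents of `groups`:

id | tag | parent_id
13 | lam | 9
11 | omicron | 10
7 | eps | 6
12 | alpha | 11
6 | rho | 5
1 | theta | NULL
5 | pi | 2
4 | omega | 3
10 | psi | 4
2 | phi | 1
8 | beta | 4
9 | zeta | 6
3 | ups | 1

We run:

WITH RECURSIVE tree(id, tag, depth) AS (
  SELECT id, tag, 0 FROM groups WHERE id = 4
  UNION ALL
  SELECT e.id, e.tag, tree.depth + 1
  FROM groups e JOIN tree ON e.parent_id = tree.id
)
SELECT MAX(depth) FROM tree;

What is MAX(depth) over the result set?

Base: id=4 (omega) at depth 0.
Iteration 1: rows with parent_id in {4} -> beta (id 8, depth 1), psi (id 10, depth 1).
Iteration 2: rows with parent_id in {8,10} -> omicron (id 11, depth 2).
Iteration 3: rows with parent_id in {11} -> alpha (id 12, depth 3).
Iteration 4: no rows with parent_id in {12}; recursion stops.
depth values: 0, 1, 1, 2, 3; the maximum is 3.

3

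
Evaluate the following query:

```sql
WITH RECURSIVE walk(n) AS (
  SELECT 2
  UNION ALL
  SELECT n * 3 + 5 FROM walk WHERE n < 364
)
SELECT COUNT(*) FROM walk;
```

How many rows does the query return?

6

Base: n=2.
Iteration 1: 2 < 364 holds -> n = 2 * 3 + 5 = 11.
Iteration 2: 11 < 364 holds -> n = 11 * 3 + 5 = 38.
Iteration 3: 38 < 364 holds -> n = 38 * 3 + 5 = 119.
Iteration 4: 119 < 364 holds -> n = 119 * 3 + 5 = 362.
Iteration 5: 362 < 364 holds -> n = 362 * 3 + 5 = 1091.
Iteration 6: 1091 < 364 fails; recursion stops.
Total rows emitted: 6.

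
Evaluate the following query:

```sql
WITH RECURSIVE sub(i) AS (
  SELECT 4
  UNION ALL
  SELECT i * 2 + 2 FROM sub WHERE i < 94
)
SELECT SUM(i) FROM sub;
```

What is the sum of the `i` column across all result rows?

176

Base: i=4.
Iteration 1: 4 < 94 holds -> i = 4 * 2 + 2 = 10.
Iteration 2: 10 < 94 holds -> i = 10 * 2 + 2 = 22.
Iteration 3: 22 < 94 holds -> i = 22 * 2 + 2 = 46.
Iteration 4: 46 < 94 holds -> i = 46 * 2 + 2 = 94.
Iteration 5: 94 < 94 fails; recursion stops.
SUM(i) = 4 + 10 + 22 + 46 + 94 = 176.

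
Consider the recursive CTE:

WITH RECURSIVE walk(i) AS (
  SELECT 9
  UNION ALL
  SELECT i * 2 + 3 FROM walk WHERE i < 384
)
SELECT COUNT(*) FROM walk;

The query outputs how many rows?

7

Base: i=9.
Iteration 1: 9 < 384 holds -> i = 9 * 2 + 3 = 21.
Iteration 2: 21 < 384 holds -> i = 21 * 2 + 3 = 45.
Iteration 3: 45 < 384 holds -> i = 45 * 2 + 3 = 93.
Iteration 4: 93 < 384 holds -> i = 93 * 2 + 3 = 189.
Iteration 5: 189 < 384 holds -> i = 189 * 2 + 3 = 381.
Iteration 6: 381 < 384 holds -> i = 381 * 2 + 3 = 765.
Iteration 7: 765 < 384 fails; recursion stops.
Total rows emitted: 7.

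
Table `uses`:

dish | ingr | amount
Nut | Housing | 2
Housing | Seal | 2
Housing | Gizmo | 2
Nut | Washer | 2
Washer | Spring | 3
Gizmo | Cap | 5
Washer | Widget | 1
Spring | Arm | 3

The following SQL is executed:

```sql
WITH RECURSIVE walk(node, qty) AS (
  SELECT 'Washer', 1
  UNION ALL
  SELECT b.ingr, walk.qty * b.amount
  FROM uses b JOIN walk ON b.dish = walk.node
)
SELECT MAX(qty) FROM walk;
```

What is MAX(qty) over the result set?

Base: (Washer, qty=1).
Iteration 1: components of {Washer} -> Spring = 1*3 = 3, Widget = 1*1 = 1.
Iteration 2: components of {Spring,Widget} -> Arm = 3*3 = 9.
Iteration 3: no further components; recursion stops.
qty values: 1, 3, 1, 9; the maximum is 9.

9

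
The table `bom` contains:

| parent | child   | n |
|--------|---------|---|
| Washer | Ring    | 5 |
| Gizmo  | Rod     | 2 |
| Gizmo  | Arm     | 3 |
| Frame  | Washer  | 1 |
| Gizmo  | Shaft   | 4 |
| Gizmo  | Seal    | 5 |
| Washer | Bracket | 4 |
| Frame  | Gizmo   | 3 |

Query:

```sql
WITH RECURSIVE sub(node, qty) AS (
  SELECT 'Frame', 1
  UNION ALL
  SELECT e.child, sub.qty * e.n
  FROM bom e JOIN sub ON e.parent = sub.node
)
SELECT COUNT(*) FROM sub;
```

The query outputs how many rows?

Base: (Frame, qty=1).
Iteration 1: components of {Frame} -> Gizmo = 1*3 = 3, Washer = 1*1 = 1.
Iteration 2: components of {Gizmo,Washer} -> Arm = 3*3 = 9, Bracket = 1*4 = 4, Ring = 1*5 = 5, Rod = 3*2 = 6, Seal = 3*5 = 15, Shaft = 3*4 = 12.
Iteration 3: no further components; recursion stops.
Total rows emitted: 9.

9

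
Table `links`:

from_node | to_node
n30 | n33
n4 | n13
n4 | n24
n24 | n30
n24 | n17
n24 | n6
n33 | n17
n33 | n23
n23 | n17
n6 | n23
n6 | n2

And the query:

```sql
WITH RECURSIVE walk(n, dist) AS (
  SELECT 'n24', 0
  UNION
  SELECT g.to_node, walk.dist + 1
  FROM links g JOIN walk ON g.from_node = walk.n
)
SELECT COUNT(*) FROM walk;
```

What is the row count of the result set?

Base: (n24, dist=0).
Iteration 1: edges from {n24} -> (n17, dist=1), (n30, dist=1), (n6, dist=1).
Iteration 2: edges from {n17,n30,n6} -> (n2, dist=2), (n23, dist=2), (n33, dist=2).
Iteration 3: edges from {n2,n23,n33} -> (n17, dist=3), (n23, dist=3). [UNION drops 1 duplicate row(s)]
Iteration 4: edges from {n17,n23} -> (n17, dist=4).
Iteration 5: no outgoing edges from {n17}; recursion stops.
Total rows emitted: 10.

10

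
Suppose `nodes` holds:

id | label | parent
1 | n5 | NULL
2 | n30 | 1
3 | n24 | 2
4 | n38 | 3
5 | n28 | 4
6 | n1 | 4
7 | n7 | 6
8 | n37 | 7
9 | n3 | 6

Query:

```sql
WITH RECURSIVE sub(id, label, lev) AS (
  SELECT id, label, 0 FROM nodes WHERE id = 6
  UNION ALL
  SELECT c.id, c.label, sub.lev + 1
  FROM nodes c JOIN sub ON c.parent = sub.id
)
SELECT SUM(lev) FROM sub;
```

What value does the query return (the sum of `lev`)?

Base: id=6 (n1) at lev 0.
Iteration 1: rows with parent in {6} -> n7 (id 7, lev 1), n3 (id 9, lev 1).
Iteration 2: rows with parent in {7,9} -> n37 (id 8, lev 2).
Iteration 3: no rows with parent in {8}; recursion stops.
SUM(lev) = 0 + 1 + 1 + 2 = 4.

4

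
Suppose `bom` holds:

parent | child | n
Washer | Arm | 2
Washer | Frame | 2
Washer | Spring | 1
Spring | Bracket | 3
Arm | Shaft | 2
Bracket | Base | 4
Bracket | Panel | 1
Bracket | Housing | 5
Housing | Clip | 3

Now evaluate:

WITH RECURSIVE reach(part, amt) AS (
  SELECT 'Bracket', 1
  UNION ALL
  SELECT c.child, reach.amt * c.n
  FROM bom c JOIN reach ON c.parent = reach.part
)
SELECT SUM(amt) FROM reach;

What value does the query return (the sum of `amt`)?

26

Base: (Bracket, amt=1).
Iteration 1: components of {Bracket} -> Base = 1*4 = 4, Housing = 1*5 = 5, Panel = 1*1 = 1.
Iteration 2: components of {Base,Housing,Panel} -> Clip = 5*3 = 15.
Iteration 3: no further components; recursion stops.
SUM(amt) = 1 + 4 + 1 + 5 + 15 = 26.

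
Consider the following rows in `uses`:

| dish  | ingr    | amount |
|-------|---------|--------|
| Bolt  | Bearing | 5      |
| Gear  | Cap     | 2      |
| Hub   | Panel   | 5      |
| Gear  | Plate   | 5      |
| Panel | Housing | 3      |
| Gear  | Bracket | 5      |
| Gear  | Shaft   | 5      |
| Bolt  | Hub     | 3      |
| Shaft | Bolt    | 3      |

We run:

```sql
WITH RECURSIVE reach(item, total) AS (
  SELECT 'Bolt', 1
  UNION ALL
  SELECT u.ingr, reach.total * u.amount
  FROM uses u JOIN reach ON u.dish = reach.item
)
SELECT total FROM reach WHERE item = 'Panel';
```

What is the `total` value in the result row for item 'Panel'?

15

Base: (Bolt, total=1).
Iteration 1: components of {Bolt} -> Bearing = 1*5 = 5, Hub = 1*3 = 3.
Iteration 2: components of {Bearing,Hub} -> Panel = 3*5 = 15.
Iteration 3: components of {Panel} -> Housing = 15*3 = 45.
Iteration 4: no further components; recursion stops.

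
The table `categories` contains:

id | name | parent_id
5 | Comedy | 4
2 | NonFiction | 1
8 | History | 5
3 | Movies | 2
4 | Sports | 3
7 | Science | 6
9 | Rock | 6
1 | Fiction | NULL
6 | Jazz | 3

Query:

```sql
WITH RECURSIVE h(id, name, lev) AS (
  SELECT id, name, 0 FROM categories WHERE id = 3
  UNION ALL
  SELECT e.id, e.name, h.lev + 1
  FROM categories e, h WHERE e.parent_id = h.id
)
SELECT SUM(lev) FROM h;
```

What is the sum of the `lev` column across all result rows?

Base: id=3 (Movies) at lev 0.
Iteration 1: rows with parent_id in {3} -> Sports (id 4, lev 1), Jazz (id 6, lev 1).
Iteration 2: rows with parent_id in {4,6} -> Comedy (id 5, lev 2), Science (id 7, lev 2), Rock (id 9, lev 2).
Iteration 3: rows with parent_id in {5,7,9} -> History (id 8, lev 3).
Iteration 4: no rows with parent_id in {8}; recursion stops.
SUM(lev) = 0 + 1 + 1 + 2 + 2 + 2 + 3 = 11.

11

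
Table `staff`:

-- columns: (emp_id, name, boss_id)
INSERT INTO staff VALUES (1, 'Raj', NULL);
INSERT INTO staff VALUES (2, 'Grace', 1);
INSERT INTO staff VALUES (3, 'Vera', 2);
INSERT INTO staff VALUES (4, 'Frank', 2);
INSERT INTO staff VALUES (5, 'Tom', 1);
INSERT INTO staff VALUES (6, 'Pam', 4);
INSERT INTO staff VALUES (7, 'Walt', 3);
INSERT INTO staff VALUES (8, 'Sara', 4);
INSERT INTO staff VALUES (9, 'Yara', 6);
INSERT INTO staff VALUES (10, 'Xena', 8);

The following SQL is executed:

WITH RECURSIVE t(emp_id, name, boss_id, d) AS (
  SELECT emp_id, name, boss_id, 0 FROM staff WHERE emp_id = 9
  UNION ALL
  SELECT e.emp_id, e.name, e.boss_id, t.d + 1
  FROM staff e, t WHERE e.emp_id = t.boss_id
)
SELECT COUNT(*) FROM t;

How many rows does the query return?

5

Base: emp_id=9 (Yara), boss_id=6, d 0.
Iteration 1: join on emp_id=6 -> Pam (id 6, boss_id=4, d 1).
Iteration 2: join on emp_id=4 -> Frank (id 4, boss_id=2, d 2).
Iteration 3: join on emp_id=2 -> Grace (id 2, boss_id=1, d 3).
Iteration 4: join on emp_id=1 -> Raj (id 1, boss_id=NULL, d 4).
Iteration 5: boss_id is NULL; no match; recursion stops.
Total rows emitted: 5.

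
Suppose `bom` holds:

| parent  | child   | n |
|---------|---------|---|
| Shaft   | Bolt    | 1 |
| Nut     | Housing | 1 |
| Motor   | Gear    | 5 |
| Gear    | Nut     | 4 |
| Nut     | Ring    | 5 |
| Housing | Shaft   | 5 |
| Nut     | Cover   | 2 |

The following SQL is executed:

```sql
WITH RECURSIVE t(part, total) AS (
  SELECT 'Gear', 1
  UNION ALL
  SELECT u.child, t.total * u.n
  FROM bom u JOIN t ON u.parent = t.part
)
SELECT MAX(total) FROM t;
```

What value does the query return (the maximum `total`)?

20

Base: (Gear, total=1).
Iteration 1: components of {Gear} -> Nut = 1*4 = 4.
Iteration 2: components of {Nut} -> Cover = 4*2 = 8, Housing = 4*1 = 4, Ring = 4*5 = 20.
Iteration 3: components of {Cover,Housing,Ring} -> Shaft = 4*5 = 20.
Iteration 4: components of {Shaft} -> Bolt = 20*1 = 20.
Iteration 5: no further components; recursion stops.
total values: 1, 4, 8, 4, 20, 20, 20; the maximum is 20.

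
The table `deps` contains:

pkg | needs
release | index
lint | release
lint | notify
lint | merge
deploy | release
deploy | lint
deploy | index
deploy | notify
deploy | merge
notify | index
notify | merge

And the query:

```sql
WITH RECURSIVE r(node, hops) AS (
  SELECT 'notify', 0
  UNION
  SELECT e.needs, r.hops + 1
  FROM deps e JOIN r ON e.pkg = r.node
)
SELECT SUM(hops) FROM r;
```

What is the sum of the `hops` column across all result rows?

Base: (notify, hops=0).
Iteration 1: edges from {notify} -> (index, hops=1), (merge, hops=1).
Iteration 2: no outgoing edges from {index,merge}; recursion stops.
SUM(hops) = 0 + 1 + 1 = 2.

2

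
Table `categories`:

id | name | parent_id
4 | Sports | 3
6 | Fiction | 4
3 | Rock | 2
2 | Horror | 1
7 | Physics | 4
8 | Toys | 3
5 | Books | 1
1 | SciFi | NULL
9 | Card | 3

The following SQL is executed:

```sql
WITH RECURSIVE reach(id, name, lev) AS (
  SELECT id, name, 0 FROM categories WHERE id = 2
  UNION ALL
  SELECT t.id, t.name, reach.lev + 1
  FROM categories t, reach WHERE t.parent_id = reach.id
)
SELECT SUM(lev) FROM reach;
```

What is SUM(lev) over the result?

13

Base: id=2 (Horror) at lev 0.
Iteration 1: rows with parent_id in {2} -> Rock (id 3, lev 1).
Iteration 2: rows with parent_id in {3} -> Sports (id 4, lev 2), Toys (id 8, lev 2), Card (id 9, lev 2).
Iteration 3: rows with parent_id in {4,8,9} -> Fiction (id 6, lev 3), Physics (id 7, lev 3).
Iteration 4: no rows with parent_id in {6,7}; recursion stops.
SUM(lev) = 0 + 1 + 2 + 2 + 2 + 3 + 3 = 13.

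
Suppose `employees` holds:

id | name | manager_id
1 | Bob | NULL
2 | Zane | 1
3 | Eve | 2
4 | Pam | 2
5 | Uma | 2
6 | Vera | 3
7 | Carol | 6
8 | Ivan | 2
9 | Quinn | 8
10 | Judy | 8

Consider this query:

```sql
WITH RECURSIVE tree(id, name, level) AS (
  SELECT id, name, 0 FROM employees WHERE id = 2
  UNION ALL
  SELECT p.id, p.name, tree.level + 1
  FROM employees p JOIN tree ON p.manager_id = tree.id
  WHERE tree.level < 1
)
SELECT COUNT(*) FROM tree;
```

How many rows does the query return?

Base: id=2 (Zane) at level 0.
Iteration 1: rows with manager_id in {2} -> Eve (id 3, level 1), Pam (id 4, level 1), Uma (id 5, level 1), Ivan (id 8, level 1).
Iteration 2: level < 1 fails for all current rows; recursion stops.
Total rows emitted: 5.

5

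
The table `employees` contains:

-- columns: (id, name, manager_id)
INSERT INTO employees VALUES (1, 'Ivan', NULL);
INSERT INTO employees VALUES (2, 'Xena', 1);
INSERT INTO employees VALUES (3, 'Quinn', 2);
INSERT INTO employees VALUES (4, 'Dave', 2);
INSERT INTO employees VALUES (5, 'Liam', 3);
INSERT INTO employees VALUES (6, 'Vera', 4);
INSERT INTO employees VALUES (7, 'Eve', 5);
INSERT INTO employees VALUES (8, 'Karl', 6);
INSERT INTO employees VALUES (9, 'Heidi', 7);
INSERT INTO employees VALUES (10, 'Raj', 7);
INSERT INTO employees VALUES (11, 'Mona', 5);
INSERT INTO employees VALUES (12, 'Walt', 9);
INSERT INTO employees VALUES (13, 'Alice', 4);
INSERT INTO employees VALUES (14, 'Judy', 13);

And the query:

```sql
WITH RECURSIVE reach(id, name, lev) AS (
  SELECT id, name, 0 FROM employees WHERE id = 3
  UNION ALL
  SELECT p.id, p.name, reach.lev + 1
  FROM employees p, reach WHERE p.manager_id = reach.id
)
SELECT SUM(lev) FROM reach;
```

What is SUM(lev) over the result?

15

Base: id=3 (Quinn) at lev 0.
Iteration 1: rows with manager_id in {3} -> Liam (id 5, lev 1).
Iteration 2: rows with manager_id in {5} -> Eve (id 7, lev 2), Mona (id 11, lev 2).
Iteration 3: rows with manager_id in {7,11} -> Heidi (id 9, lev 3), Raj (id 10, lev 3).
Iteration 4: rows with manager_id in {9,10} -> Walt (id 12, lev 4).
Iteration 5: no rows with manager_id in {12}; recursion stops.
SUM(lev) = 0 + 1 + 2 + 2 + 3 + 3 + 4 = 15.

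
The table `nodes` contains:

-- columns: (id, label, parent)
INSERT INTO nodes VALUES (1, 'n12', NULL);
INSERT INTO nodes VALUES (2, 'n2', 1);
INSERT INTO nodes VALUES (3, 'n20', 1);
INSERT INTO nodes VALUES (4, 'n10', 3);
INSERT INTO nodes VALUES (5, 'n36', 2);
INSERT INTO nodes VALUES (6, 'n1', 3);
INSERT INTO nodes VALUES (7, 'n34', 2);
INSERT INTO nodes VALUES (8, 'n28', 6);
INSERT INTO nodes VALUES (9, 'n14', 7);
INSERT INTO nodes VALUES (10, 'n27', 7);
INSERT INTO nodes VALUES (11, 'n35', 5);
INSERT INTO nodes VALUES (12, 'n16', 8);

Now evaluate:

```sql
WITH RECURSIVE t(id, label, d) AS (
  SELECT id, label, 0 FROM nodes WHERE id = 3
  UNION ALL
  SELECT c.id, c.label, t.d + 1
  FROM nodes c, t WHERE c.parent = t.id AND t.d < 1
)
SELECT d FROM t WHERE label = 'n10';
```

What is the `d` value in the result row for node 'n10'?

Base: id=3 (n20) at d 0.
Iteration 1: rows with parent in {3} -> n10 (id 4, d 1), n1 (id 6, d 1).
Iteration 2: d < 1 fails for all current rows; recursion stops.

1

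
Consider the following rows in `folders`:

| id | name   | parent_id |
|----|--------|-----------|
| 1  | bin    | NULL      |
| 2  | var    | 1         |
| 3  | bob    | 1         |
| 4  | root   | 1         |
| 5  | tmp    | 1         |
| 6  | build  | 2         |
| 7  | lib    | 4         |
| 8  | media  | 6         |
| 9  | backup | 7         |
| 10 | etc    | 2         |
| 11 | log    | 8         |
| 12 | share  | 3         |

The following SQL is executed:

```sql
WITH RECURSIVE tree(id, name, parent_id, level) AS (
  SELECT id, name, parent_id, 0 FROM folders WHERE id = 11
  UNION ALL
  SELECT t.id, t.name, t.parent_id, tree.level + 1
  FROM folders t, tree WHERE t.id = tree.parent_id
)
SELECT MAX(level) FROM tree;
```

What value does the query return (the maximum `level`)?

4

Base: id=11 (log), parent_id=8, level 0.
Iteration 1: join on id=8 -> media (id 8, parent_id=6, level 1).
Iteration 2: join on id=6 -> build (id 6, parent_id=2, level 2).
Iteration 3: join on id=2 -> var (id 2, parent_id=1, level 3).
Iteration 4: join on id=1 -> bin (id 1, parent_id=NULL, level 4).
Iteration 5: parent_id is NULL; no match; recursion stops.
level values: 0, 1, 2, 3, 4; the maximum is 4.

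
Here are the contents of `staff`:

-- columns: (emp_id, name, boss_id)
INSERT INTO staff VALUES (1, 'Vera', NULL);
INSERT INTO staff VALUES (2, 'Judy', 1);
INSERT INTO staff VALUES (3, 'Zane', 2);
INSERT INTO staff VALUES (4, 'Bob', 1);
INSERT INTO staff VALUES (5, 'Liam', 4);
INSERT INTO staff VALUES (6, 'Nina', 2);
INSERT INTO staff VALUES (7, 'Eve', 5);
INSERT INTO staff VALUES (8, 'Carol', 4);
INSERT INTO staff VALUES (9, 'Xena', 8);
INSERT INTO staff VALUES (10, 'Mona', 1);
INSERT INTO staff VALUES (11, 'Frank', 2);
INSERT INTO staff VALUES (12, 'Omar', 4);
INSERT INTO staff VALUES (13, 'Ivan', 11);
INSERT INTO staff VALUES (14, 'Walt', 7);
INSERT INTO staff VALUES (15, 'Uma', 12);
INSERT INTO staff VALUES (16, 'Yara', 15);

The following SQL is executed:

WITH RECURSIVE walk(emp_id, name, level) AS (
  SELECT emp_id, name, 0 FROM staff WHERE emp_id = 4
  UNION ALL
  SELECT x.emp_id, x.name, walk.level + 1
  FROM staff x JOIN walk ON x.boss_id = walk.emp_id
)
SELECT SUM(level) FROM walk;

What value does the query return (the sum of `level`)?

15

Base: emp_id=4 (Bob) at level 0.
Iteration 1: rows with boss_id in {4} -> Liam (id 5, level 1), Carol (id 8, level 1), Omar (id 12, level 1).
Iteration 2: rows with boss_id in {5,8,12} -> Eve (id 7, level 2), Xena (id 9, level 2), Uma (id 15, level 2).
Iteration 3: rows with boss_id in {7,9,15} -> Walt (id 14, level 3), Yara (id 16, level 3).
Iteration 4: no rows with boss_id in {14,16}; recursion stops.
SUM(level) = 0 + 1 + 1 + 1 + 2 + 2 + 2 + 3 + 3 = 15.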